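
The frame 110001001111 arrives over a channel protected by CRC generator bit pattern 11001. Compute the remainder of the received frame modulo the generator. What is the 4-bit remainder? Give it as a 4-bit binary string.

Modulo-2 division of 110001001111 by 11001:
  pos 0: 11000 XOR 11001 = 00001
  pos 4: 11001 XOR 11001 = 00000
Remainder = 0111 (nonzero — an error is detected).

0111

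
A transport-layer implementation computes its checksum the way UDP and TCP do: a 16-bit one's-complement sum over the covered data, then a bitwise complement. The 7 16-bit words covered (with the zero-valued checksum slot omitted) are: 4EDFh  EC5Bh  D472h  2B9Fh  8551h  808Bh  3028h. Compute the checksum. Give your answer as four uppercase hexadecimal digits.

One's-complement addition (fold any carry out of bit 15 back into bit 0):
  0x4EDF + 0xEC5B = 0x13B3A → wrap carry → 0x3B3B
  0x3B3B + 0xD472 = 0x10FAD → wrap carry → 0x0FAE
  0x0FAE + 0x2B9F = 0x03B4D
  0x3B4D + 0x8551 = 0x0C09E
  0xC09E + 0x808B = 0x14129 → wrap carry → 0x412A
  0x412A + 0x3028 = 0x07152
One's-complement sum = 0x7152.
Checksum = ~0x7152 & 0xFFFF = 0x8EAD.

8EAD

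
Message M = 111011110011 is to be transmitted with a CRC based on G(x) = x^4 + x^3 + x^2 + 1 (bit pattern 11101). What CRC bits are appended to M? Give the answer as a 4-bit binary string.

0100

Append 4 zeros: 1110111100110000. Divide by 11101 (XOR where the leading bit is 1):
  pos 0: 11101 XOR 11101 = 00000
  pos 5: 11100 XOR 11101 = 00001
  pos 9: 11100 XOR 11101 = 00001
Remainder (last 4 bits) = 0100. This is the CRC / FCS.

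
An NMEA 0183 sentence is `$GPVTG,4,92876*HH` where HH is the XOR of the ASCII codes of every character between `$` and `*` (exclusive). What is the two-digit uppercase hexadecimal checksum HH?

54

XOR the ASCII codes of the payload characters:
  'G' = 0x47 → acc = 0x47
  'P' = 0x50 → acc = 0x17
  'V' = 0x56 → acc = 0x41
  'T' = 0x54 → acc = 0x15
  'G' = 0x47 → acc = 0x52
  ',' = 0x2C → acc = 0x7E
  '4' = 0x34 → acc = 0x4A
  ',' = 0x2C → acc = 0x66
  '9' = 0x39 → acc = 0x5F
  '2' = 0x32 → acc = 0x6D
  '8' = 0x38 → acc = 0x55
  '7' = 0x37 → acc = 0x62
  '6' = 0x36 → acc = 0x54
Checksum = 0x54.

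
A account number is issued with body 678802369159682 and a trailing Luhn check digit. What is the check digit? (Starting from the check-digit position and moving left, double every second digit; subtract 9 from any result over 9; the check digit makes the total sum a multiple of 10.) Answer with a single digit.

6

Partial digits right→left: 2 8 6 9 5 1 9 6 3 2 0 8 8 7 6
Double every second digit counting from the check-digit position (so the 1st, 3rd, 5th, ... of the partial from the right).
  doubled (with −9 where >9): 4 3 1 9 6 0 7 3 → sum 33
  kept as-is: 8 9 1 6 2 8 7 → sum 41
Total = 33 + 41 = 74.
Check digit = (10 − (74 mod 10)) mod 10 = 6.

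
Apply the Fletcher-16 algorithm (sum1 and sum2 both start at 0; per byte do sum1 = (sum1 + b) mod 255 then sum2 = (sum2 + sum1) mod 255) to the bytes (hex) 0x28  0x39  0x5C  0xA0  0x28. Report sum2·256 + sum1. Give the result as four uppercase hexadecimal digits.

Running sums (mod 255):
  after byte 0 (0x28): sum1=40, sum2=40
  after byte 1 (0x39): sum1=97, sum2=137
  after byte 2 (0x5C): sum1=189, sum2=71
  after byte 3 (0xA0): sum1=94, sum2=165
  after byte 4 (0x28): sum1=134, sum2=44
Checksum = sum2·256 + sum1 = 44·256 + 134 = 11398 = 0x2C86.

2C86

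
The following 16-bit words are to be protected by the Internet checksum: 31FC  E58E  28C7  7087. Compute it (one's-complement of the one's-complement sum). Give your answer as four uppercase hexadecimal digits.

4F26

One's-complement addition (fold any carry out of bit 15 back into bit 0):
  0x31FC + 0xE58E = 0x1178A → wrap carry → 0x178B
  0x178B + 0x28C7 = 0x04052
  0x4052 + 0x7087 = 0x0B0D9
One's-complement sum = 0xB0D9.
Checksum = ~0xB0D9 & 0xFFFF = 0x4F26.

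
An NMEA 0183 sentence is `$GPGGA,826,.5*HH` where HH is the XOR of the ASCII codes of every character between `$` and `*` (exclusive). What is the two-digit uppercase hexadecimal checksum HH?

XOR the ASCII codes of the payload characters:
  'G' = 0x47 → acc = 0x47
  'P' = 0x50 → acc = 0x17
  'G' = 0x47 → acc = 0x50
  'G' = 0x47 → acc = 0x17
  'A' = 0x41 → acc = 0x56
  ',' = 0x2C → acc = 0x7A
  '8' = 0x38 → acc = 0x42
  '2' = 0x32 → acc = 0x70
  '6' = 0x36 → acc = 0x46
  ',' = 0x2C → acc = 0x6A
  '.' = 0x2E → acc = 0x44
  '5' = 0x35 → acc = 0x71
Checksum = 0x71.

71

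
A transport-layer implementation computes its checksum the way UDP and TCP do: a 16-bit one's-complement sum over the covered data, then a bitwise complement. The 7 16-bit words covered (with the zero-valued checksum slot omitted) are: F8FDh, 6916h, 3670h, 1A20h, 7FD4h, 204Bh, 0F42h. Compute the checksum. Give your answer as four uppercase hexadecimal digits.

One's-complement addition (fold any carry out of bit 15 back into bit 0):
  0xF8FD + 0x6916 = 0x16213 → wrap carry → 0x6214
  0x6214 + 0x3670 = 0x09884
  0x9884 + 0x1A20 = 0x0B2A4
  0xB2A4 + 0x7FD4 = 0x13278 → wrap carry → 0x3279
  0x3279 + 0x204B = 0x052C4
  0x52C4 + 0x0F42 = 0x06206
One's-complement sum = 0x6206.
Checksum = ~0x6206 & 0xFFFF = 0x9DF9.

9DF9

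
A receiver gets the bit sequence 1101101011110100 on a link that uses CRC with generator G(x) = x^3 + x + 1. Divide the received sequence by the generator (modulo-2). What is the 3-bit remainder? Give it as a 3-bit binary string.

111

Modulo-2 division of 1101101011110100 by 1011:
  pos 0: 1101 XOR 1011 = 0110
  pos 1: 1101 XOR 1011 = 0110
  pos 2: 1100 XOR 1011 = 0111
  pos 3: 1111 XOR 1011 = 0100
  pos 4: 1000 XOR 1011 = 0011
  pos 6: 1111 XOR 1011 = 0100
  pos 7: 1001 XOR 1011 = 0010
  pos 9: 1010 XOR 1011 = 0001
  pos 12: 1100 XOR 1011 = 0111
Remainder = 111 (nonzero — an error is detected).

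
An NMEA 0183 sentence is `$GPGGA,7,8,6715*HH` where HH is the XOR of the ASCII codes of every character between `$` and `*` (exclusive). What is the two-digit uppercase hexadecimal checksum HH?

70

XOR the ASCII codes of the payload characters:
  'G' = 0x47 → acc = 0x47
  'P' = 0x50 → acc = 0x17
  'G' = 0x47 → acc = 0x50
  'G' = 0x47 → acc = 0x17
  'A' = 0x41 → acc = 0x56
  ',' = 0x2C → acc = 0x7A
  '7' = 0x37 → acc = 0x4D
  ',' = 0x2C → acc = 0x61
  '8' = 0x38 → acc = 0x59
  ',' = 0x2C → acc = 0x75
  '6' = 0x36 → acc = 0x43
  '7' = 0x37 → acc = 0x74
  '1' = 0x31 → acc = 0x45
  '5' = 0x35 → acc = 0x70
Checksum = 0x70.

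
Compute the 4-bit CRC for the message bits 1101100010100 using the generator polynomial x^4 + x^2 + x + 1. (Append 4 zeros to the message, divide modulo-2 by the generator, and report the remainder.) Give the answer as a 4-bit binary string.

1010

Append 4 zeros: 11011000101000000. Divide by 10111 (XOR where the leading bit is 1):
  pos 0: 11011 XOR 10111 = 01100
  pos 1: 11000 XOR 10111 = 01111
  pos 2: 11110 XOR 10111 = 01001
  pos 3: 10010 XOR 10111 = 00101
  pos 5: 10110 XOR 10111 = 00001
  pos 9: 11000 XOR 10111 = 01111
  pos 10: 11110 XOR 10111 = 01001
  pos 11: 10010 XOR 10111 = 00101
Remainder (last 4 bits) = 1010. This is the CRC / FCS.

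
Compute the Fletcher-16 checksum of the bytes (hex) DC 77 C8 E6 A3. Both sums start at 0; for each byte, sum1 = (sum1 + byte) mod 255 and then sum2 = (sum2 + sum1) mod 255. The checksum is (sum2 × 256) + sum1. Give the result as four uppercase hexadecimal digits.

Running sums (mod 255):
  after byte 0 (DC): sum1=220, sum2=220
  after byte 1 (77): sum1=84, sum2=49
  after byte 2 (C8): sum1=29, sum2=78
  after byte 3 (E6): sum1=4, sum2=82
  after byte 4 (A3): sum1=167, sum2=249
Checksum = sum2·256 + sum1 = 249·256 + 167 = 63911 = 0xF9A7.

F9A7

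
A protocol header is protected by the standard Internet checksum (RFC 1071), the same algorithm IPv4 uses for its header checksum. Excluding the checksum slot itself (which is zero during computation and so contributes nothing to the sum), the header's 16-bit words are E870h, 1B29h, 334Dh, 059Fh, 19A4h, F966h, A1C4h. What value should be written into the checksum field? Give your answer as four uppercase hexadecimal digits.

0EAA

One's-complement addition (fold any carry out of bit 15 back into bit 0):
  0xE870 + 0x1B29 = 0x10399 → wrap carry → 0x039A
  0x039A + 0x334D = 0x036E7
  0x36E7 + 0x059F = 0x03C86
  0x3C86 + 0x19A4 = 0x0562A
  0x562A + 0xF966 = 0x14F90 → wrap carry → 0x4F91
  0x4F91 + 0xA1C4 = 0x0F155
One's-complement sum = 0xF155.
Checksum = ~0xF155 & 0xFFFF = 0x0EAA.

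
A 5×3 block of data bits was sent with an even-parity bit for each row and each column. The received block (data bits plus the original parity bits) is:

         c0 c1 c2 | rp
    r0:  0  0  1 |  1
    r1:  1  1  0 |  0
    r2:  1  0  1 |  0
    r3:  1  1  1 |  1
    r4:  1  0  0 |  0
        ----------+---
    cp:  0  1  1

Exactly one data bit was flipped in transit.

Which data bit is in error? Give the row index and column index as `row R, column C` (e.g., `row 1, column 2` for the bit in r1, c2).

Recompute each row's even parity and compare to rp:
  r0: data parity 1, sent rp 1 → ok
  r1: data parity 0, sent rp 0 → ok
  r2: data parity 0, sent rp 0 → ok
  r3: data parity 1, sent rp 1 → ok
  r4: data parity 1, sent rp 0 → mismatch
Recompute each column's even parity and compare to cp:
  c0: data parity 0, sent cp 0 → ok
  c1: data parity 0, sent cp 1 → mismatch
  c2: data parity 1, sent cp 1 → ok
Exactly one row (r4) and one column (c1) fail → the flipped bit is at their intersection.

row 4, column 1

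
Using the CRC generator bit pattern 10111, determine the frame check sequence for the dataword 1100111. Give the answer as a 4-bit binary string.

Append 4 zeros: 11001110000. Divide by 10111 (XOR where the leading bit is 1):
  pos 0: 11001 XOR 10111 = 01110
  pos 1: 11101 XOR 10111 = 01010
  pos 2: 10101 XOR 10111 = 00010
  pos 5: 10000 XOR 10111 = 00111
Remainder (last 4 bits) = 1110. This is the CRC / FCS.

1110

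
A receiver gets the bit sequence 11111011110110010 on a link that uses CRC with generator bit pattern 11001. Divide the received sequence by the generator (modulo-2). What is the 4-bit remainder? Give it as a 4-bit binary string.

1100

Modulo-2 division of 11111011110110010 by 11001:
  pos 0: 11111 XOR 11001 = 00110
  pos 2: 11001 XOR 11001 = 00000
  pos 7: 11101 XOR 11001 = 00100
  pos 9: 10010 XOR 11001 = 01011
  pos 10: 10110 XOR 11001 = 01111
  pos 11: 11111 XOR 11001 = 00110
Remainder = 1100 (nonzero — an error is detected).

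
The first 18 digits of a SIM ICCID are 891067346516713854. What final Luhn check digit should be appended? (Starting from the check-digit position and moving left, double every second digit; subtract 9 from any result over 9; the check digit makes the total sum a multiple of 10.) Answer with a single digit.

7

Partial digits right→left: 4 5 8 3 1 7 6 1 5 6 4 3 7 6 0 1 9 8
Double every second digit counting from the check-digit position (so the 1st, 3rd, 5th, ... of the partial from the right).
  doubled (with −9 where >9): 8 7 2 3 1 8 5 0 9 → sum 43
  kept as-is: 5 3 7 1 6 3 6 1 8 → sum 40
Total = 43 + 40 = 83.
Check digit = (10 − (83 mod 10)) mod 10 = 7.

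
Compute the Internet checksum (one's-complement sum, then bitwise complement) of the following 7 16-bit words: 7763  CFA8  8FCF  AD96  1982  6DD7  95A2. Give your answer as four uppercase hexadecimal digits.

5E91

One's-complement addition (fold any carry out of bit 15 back into bit 0):
  0x7763 + 0xCFA8 = 0x1470B → wrap carry → 0x470C
  0x470C + 0x8FCF = 0x0D6DB
  0xD6DB + 0xAD96 = 0x18471 → wrap carry → 0x8472
  0x8472 + 0x1982 = 0x09DF4
  0x9DF4 + 0x6DD7 = 0x10BCB → wrap carry → 0x0BCC
  0x0BCC + 0x95A2 = 0x0A16E
One's-complement sum = 0xA16E.
Checksum = ~0xA16E & 0xFFFF = 0x5E91.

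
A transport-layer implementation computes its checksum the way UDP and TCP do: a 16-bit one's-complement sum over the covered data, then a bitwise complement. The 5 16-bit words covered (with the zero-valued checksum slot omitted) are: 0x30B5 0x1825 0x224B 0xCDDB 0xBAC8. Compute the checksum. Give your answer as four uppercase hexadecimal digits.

0C36

One's-complement addition (fold any carry out of bit 15 back into bit 0):
  0x30B5 + 0x1825 = 0x048DA
  0x48DA + 0x224B = 0x06B25
  0x6B25 + 0xCDDB = 0x13900 → wrap carry → 0x3901
  0x3901 + 0xBAC8 = 0x0F3C9
One's-complement sum = 0xF3C9.
Checksum = ~0xF3C9 & 0xFFFF = 0x0C36.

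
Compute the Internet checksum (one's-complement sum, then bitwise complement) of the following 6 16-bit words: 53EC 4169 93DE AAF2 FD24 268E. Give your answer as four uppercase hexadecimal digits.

0826

One's-complement addition (fold any carry out of bit 15 back into bit 0):
  0x53EC + 0x4169 = 0x09555
  0x9555 + 0x93DE = 0x12933 → wrap carry → 0x2934
  0x2934 + 0xAAF2 = 0x0D426
  0xD426 + 0xFD24 = 0x1D14A → wrap carry → 0xD14B
  0xD14B + 0x268E = 0x0F7D9
One's-complement sum = 0xF7D9.
Checksum = ~0xF7D9 & 0xFFFF = 0x0826.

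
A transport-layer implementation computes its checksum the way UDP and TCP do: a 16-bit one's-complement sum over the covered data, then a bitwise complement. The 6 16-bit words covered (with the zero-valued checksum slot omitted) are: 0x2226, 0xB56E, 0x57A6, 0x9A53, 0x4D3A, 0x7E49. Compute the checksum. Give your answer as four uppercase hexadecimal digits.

One's-complement addition (fold any carry out of bit 15 back into bit 0):
  0x2226 + 0xB56E = 0x0D794
  0xD794 + 0x57A6 = 0x12F3A → wrap carry → 0x2F3B
  0x2F3B + 0x9A53 = 0x0C98E
  0xC98E + 0x4D3A = 0x116C8 → wrap carry → 0x16C9
  0x16C9 + 0x7E49 = 0x09512
One's-complement sum = 0x9512.
Checksum = ~0x9512 & 0xFFFF = 0x6AED.

6AED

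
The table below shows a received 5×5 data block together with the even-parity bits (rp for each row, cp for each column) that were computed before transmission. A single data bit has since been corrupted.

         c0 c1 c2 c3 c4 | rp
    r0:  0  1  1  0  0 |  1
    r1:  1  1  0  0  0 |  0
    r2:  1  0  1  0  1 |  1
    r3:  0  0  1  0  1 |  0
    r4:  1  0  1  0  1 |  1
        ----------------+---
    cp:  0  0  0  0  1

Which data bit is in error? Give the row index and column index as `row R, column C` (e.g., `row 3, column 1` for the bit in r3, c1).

row 0, column 0

Recompute each row's even parity and compare to rp:
  r0: data parity 0, sent rp 1 → mismatch
  r1: data parity 0, sent rp 0 → ok
  r2: data parity 1, sent rp 1 → ok
  r3: data parity 0, sent rp 0 → ok
  r4: data parity 1, sent rp 1 → ok
Recompute each column's even parity and compare to cp:
  c0: data parity 1, sent cp 0 → mismatch
  c1: data parity 0, sent cp 0 → ok
  c2: data parity 0, sent cp 0 → ok
  c3: data parity 0, sent cp 0 → ok
  c4: data parity 1, sent cp 1 → ok
Exactly one row (r0) and one column (c0) fail → the flipped bit is at their intersection.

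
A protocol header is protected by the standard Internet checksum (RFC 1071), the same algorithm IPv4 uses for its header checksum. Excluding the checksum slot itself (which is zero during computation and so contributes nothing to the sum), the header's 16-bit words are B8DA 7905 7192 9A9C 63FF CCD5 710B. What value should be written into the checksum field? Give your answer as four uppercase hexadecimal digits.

2010

One's-complement addition (fold any carry out of bit 15 back into bit 0):
  0xB8DA + 0x7905 = 0x131DF → wrap carry → 0x31E0
  0x31E0 + 0x7192 = 0x0A372
  0xA372 + 0x9A9C = 0x13E0E → wrap carry → 0x3E0F
  0x3E0F + 0x63FF = 0x0A20E
  0xA20E + 0xCCD5 = 0x16EE3 → wrap carry → 0x6EE4
  0x6EE4 + 0x710B = 0x0DFEF
One's-complement sum = 0xDFEF.
Checksum = ~0xDFEF & 0xFFFF = 0x2010.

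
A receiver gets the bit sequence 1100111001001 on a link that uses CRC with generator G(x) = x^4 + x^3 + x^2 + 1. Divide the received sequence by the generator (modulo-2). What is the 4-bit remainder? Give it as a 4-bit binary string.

Modulo-2 division of 1100111001001 by 11101:
  pos 0: 11001 XOR 11101 = 00100
  pos 2: 10011 XOR 11101 = 01110
  pos 3: 11100 XOR 11101 = 00001
  pos 7: 10100 XOR 11101 = 01001
  pos 8: 10011 XOR 11101 = 01110
Remainder = 1110 (nonzero — an error is detected).

1110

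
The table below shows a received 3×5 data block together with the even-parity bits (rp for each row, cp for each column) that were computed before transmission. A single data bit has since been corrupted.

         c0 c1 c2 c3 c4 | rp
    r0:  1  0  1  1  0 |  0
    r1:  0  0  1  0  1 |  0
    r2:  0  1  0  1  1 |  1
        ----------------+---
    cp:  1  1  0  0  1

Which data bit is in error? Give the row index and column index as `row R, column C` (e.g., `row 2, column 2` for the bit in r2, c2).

Recompute each row's even parity and compare to rp:
  r0: data parity 1, sent rp 0 → mismatch
  r1: data parity 0, sent rp 0 → ok
  r2: data parity 1, sent rp 1 → ok
Recompute each column's even parity and compare to cp:
  c0: data parity 1, sent cp 1 → ok
  c1: data parity 1, sent cp 1 → ok
  c2: data parity 0, sent cp 0 → ok
  c3: data parity 0, sent cp 0 → ok
  c4: data parity 0, sent cp 1 → mismatch
Exactly one row (r0) and one column (c4) fail → the flipped bit is at their intersection.

row 0, column 4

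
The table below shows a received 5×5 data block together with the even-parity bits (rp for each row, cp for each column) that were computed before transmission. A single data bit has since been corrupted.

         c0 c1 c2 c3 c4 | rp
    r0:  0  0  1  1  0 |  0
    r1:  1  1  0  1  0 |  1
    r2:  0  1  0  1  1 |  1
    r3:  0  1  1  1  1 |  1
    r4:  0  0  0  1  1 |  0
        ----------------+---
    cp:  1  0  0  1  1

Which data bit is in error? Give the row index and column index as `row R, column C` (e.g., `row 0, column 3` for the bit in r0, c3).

Recompute each row's even parity and compare to rp:
  r0: data parity 0, sent rp 0 → ok
  r1: data parity 1, sent rp 1 → ok
  r2: data parity 1, sent rp 1 → ok
  r3: data parity 0, sent rp 1 → mismatch
  r4: data parity 0, sent rp 0 → ok
Recompute each column's even parity and compare to cp:
  c0: data parity 1, sent cp 1 → ok
  c1: data parity 1, sent cp 0 → mismatch
  c2: data parity 0, sent cp 0 → ok
  c3: data parity 1, sent cp 1 → ok
  c4: data parity 1, sent cp 1 → ok
Exactly one row (r3) and one column (c1) fail → the flipped bit is at their intersection.

row 3, column 1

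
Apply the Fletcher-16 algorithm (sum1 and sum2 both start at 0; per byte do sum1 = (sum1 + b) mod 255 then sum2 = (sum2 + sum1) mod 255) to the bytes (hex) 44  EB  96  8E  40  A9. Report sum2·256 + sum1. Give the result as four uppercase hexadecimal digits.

Running sums (mod 255):
  after byte 0 (44): sum1=68, sum2=68
  after byte 1 (EB): sum1=48, sum2=116
  after byte 2 (96): sum1=198, sum2=59
  after byte 3 (8E): sum1=85, sum2=144
  after byte 4 (40): sum1=149, sum2=38
  after byte 5 (A9): sum1=63, sum2=101
Checksum = sum2·256 + sum1 = 101·256 + 63 = 25919 = 0x653F.

653F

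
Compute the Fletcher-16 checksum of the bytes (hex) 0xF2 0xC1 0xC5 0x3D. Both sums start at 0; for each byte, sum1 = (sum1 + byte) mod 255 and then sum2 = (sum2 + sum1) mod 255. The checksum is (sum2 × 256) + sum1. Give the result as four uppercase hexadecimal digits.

Running sums (mod 255):
  after byte 0 (0xF2): sum1=242, sum2=242
  after byte 1 (0xC1): sum1=180, sum2=167
  after byte 2 (0xC5): sum1=122, sum2=34
  after byte 3 (0x3D): sum1=183, sum2=217
Checksum = sum2·256 + sum1 = 217·256 + 183 = 55735 = 0xD9B7.

D9B7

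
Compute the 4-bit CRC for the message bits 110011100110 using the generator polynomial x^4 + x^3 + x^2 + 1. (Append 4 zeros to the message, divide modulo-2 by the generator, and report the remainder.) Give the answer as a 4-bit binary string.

Append 4 zeros: 1100111001100000. Divide by 11101 (XOR where the leading bit is 1):
  pos 0: 11001 XOR 11101 = 00100
  pos 2: 10011 XOR 11101 = 01110
  pos 3: 11100 XOR 11101 = 00001
  pos 7: 10110 XOR 11101 = 01011
  pos 8: 10110 XOR 11101 = 01011
  pos 9: 10110 XOR 11101 = 01011
  pos 10: 10110 XOR 11101 = 01011
  pos 11: 10110 XOR 11101 = 01011
Remainder (last 4 bits) = 1011. This is the CRC / FCS.

1011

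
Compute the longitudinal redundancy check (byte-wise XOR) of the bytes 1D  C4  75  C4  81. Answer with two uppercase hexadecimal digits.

E9

XOR the bytes together:
  start with 0x1D
  0x1D ⊕ 0xC4 = 0xD9
  0xD9 ⊕ 0x75 = 0xAC
  0xAC ⊕ 0xC4 = 0x68
  0x68 ⊕ 0x81 = 0xE9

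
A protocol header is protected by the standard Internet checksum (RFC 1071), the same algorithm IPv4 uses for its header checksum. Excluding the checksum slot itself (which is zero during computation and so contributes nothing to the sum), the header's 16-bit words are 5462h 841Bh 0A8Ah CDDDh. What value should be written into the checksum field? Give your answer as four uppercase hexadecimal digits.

One's-complement addition (fold any carry out of bit 15 back into bit 0):
  0x5462 + 0x841B = 0x0D87D
  0xD87D + 0x0A8A = 0x0E307
  0xE307 + 0xCDDD = 0x1B0E4 → wrap carry → 0xB0E5
One's-complement sum = 0xB0E5.
Checksum = ~0xB0E5 & 0xFFFF = 0x4F1A.

4F1A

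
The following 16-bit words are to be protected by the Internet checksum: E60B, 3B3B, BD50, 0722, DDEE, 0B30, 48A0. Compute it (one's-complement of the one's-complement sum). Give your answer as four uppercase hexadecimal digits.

One's-complement addition (fold any carry out of bit 15 back into bit 0):
  0xE60B + 0x3B3B = 0x12146 → wrap carry → 0x2147
  0x2147 + 0xBD50 = 0x0DE97
  0xDE97 + 0x0722 = 0x0E5B9
  0xE5B9 + 0xDDEE = 0x1C3A7 → wrap carry → 0xC3A8
  0xC3A8 + 0x0B30 = 0x0CED8
  0xCED8 + 0x48A0 = 0x11778 → wrap carry → 0x1779
One's-complement sum = 0x1779.
Checksum = ~0x1779 & 0xFFFF = 0xE886.

E886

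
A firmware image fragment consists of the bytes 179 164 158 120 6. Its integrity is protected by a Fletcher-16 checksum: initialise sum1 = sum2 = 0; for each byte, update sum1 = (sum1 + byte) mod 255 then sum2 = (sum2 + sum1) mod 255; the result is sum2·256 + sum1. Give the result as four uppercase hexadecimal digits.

E775

Running sums (mod 255):
  after byte 0 (179): sum1=179, sum2=179
  after byte 1 (164): sum1=88, sum2=12
  after byte 2 (158): sum1=246, sum2=3
  after byte 3 (120): sum1=111, sum2=114
  after byte 4 (6): sum1=117, sum2=231
Checksum = sum2·256 + sum1 = 231·256 + 117 = 59253 = 0xE775.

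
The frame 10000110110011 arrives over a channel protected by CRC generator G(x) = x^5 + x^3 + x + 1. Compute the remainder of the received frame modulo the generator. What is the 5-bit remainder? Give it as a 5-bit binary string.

01110

Modulo-2 division of 10000110110011 by 101011:
  pos 0: 100001 XOR 101011 = 001010
  pos 2: 101010 XOR 101011 = 000001
  pos 7: 111001 XOR 101011 = 010010
  pos 8: 100101 XOR 101011 = 001110
Remainder = 01110 (nonzero — an error is detected).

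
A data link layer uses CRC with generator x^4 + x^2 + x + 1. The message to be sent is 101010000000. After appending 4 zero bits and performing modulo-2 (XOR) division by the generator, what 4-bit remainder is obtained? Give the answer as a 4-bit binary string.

Append 4 zeros: 1010100000000000. Divide by 10111 (XOR where the leading bit is 1):
  pos 0: 10101 XOR 10111 = 00010
  pos 3: 10000 XOR 10111 = 00111
  pos 5: 11100 XOR 10111 = 01011
  pos 6: 10110 XOR 10111 = 00001
  pos 10: 10000 XOR 10111 = 00111
Remainder (last 4 bits) = 1110. This is the CRC / FCS.

1110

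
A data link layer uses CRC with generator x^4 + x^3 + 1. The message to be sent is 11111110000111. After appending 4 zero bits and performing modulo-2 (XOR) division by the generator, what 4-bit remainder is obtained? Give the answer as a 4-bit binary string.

1110

Append 4 zeros: 111111100001110000. Divide by 11001 (XOR where the leading bit is 1):
  pos 0: 11111 XOR 11001 = 00110
  pos 2: 11011 XOR 11001 = 00010
  pos 5: 10000 XOR 11001 = 01001
  pos 6: 10010 XOR 11001 = 01011
  pos 7: 10111 XOR 11001 = 01110
  pos 8: 11101 XOR 11001 = 00100
  pos 10: 10010 XOR 11001 = 01011
  pos 11: 10110 XOR 11001 = 01111
  pos 12: 11110 XOR 11001 = 00111
Remainder (last 4 bits) = 1110. This is the CRC / FCS.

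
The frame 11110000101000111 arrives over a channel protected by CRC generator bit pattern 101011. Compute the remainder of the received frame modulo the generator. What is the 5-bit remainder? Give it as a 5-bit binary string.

Modulo-2 division of 11110000101000111 by 101011:
  pos 0: 111100 XOR 101011 = 010111
  pos 1: 101110 XOR 101011 = 000101
  pos 4: 101010 XOR 101011 = 000001
  pos 9: 110001 XOR 101011 = 011010
  pos 10: 110101 XOR 101011 = 011110
  pos 11: 111101 XOR 101011 = 010110
Remainder = 10110 (nonzero — an error is detected).

10110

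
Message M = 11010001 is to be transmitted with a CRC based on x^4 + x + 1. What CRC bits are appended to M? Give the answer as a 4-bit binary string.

1111

Append 4 zeros: 110100010000. Divide by 10011 (XOR where the leading bit is 1):
  pos 0: 11010 XOR 10011 = 01001
  pos 1: 10010 XOR 10011 = 00001
  pos 5: 10100 XOR 10011 = 00111
  pos 7: 11100 XOR 10011 = 01111
Remainder (last 4 bits) = 1111. This is the CRC / FCS.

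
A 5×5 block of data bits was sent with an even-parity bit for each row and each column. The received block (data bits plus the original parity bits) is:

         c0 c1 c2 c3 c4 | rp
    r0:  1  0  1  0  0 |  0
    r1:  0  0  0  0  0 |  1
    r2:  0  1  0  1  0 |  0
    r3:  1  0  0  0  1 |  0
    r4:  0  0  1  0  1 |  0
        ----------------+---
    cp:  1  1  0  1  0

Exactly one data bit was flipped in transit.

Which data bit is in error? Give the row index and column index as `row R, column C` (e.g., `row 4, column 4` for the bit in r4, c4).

row 1, column 0

Recompute each row's even parity and compare to rp:
  r0: data parity 0, sent rp 0 → ok
  r1: data parity 0, sent rp 1 → mismatch
  r2: data parity 0, sent rp 0 → ok
  r3: data parity 0, sent rp 0 → ok
  r4: data parity 0, sent rp 0 → ok
Recompute each column's even parity and compare to cp:
  c0: data parity 0, sent cp 1 → mismatch
  c1: data parity 1, sent cp 1 → ok
  c2: data parity 0, sent cp 0 → ok
  c3: data parity 1, sent cp 1 → ok
  c4: data parity 0, sent cp 0 → ok
Exactly one row (r1) and one column (c0) fail → the flipped bit is at their intersection.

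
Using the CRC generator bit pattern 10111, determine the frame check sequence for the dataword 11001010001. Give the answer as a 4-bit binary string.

0111

Append 4 zeros: 110010100010000. Divide by 10111 (XOR where the leading bit is 1):
  pos 0: 11001 XOR 10111 = 01110
  pos 1: 11100 XOR 10111 = 01011
  pos 2: 10111 XOR 10111 = 00000
  pos 10: 10000 XOR 10111 = 00111
Remainder (last 4 bits) = 0111. This is the CRC / FCS.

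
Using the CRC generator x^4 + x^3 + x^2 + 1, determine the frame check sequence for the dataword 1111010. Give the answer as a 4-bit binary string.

1000

Append 4 zeros: 11110100000. Divide by 11101 (XOR where the leading bit is 1):
  pos 0: 11110 XOR 11101 = 00011
  pos 3: 11100 XOR 11101 = 00001
Remainder (last 4 bits) = 1000. This is the CRC / FCS.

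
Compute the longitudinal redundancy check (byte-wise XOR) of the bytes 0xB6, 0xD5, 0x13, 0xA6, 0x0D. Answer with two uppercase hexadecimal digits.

DB

XOR the bytes together:
  start with 0xB6
  0xB6 ⊕ 0xD5 = 0x63
  0x63 ⊕ 0x13 = 0x70
  0x70 ⊕ 0xA6 = 0xD6
  0xD6 ⊕ 0x0D = 0xDB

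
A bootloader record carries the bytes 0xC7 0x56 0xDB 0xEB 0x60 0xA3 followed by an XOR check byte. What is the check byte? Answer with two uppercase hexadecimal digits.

62

XOR the bytes together:
  start with 0xC7
  0xC7 ⊕ 0x56 = 0x91
  0x91 ⊕ 0xDB = 0x4A
  0x4A ⊕ 0xEB = 0xA1
  0xA1 ⊕ 0x60 = 0xC1
  0xC1 ⊕ 0xA3 = 0x62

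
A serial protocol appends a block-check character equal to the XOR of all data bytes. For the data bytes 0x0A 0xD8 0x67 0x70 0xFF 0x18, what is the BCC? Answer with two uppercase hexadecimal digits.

XOR the bytes together:
  start with 0x0A
  0x0A ⊕ 0xD8 = 0xD2
  0xD2 ⊕ 0x67 = 0xB5
  0xB5 ⊕ 0x70 = 0xC5
  0xC5 ⊕ 0xFF = 0x3A
  0x3A ⊕ 0x18 = 0x22

22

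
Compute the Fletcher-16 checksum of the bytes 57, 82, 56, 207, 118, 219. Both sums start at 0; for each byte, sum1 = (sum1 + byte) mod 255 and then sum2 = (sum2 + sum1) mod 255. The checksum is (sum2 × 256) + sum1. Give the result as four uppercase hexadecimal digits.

0CE5

Running sums (mod 255):
  after byte 0 (57): sum1=57, sum2=57
  after byte 1 (82): sum1=139, sum2=196
  after byte 2 (56): sum1=195, sum2=136
  after byte 3 (207): sum1=147, sum2=28
  after byte 4 (118): sum1=10, sum2=38
  after byte 5 (219): sum1=229, sum2=12
Checksum = sum2·256 + sum1 = 12·256 + 229 = 3301 = 0x0CE5.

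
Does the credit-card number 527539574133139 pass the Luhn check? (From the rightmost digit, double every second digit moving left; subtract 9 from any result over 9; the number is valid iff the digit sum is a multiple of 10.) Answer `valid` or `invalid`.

From the right, keep odd positions and double even positions (subtract 9 from any doubled value over 9):
  doubled (positions 2,4,...): 6 6 2 5 9 1 4 → sum 33
  kept (positions 1,3,...): 9 1 3 4 5 3 7 5 → sum 37
Total = 70.
70 mod 10 = 0, so the number is valid.

valid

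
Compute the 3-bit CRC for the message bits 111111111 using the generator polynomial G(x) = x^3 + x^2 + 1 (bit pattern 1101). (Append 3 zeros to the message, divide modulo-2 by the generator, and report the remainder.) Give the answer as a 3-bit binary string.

010

Append 3 zeros: 111111111000. Divide by 1101 (XOR where the leading bit is 1):
  pos 0: 1111 XOR 1101 = 0010
  pos 2: 1011 XOR 1101 = 0110
  pos 3: 1101 XOR 1101 = 0000
  pos 7: 1100 XOR 1101 = 0001
Remainder (last 3 bits) = 010. This is the CRC / FCS.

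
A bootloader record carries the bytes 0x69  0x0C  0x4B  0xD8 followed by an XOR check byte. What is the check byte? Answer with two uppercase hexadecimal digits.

F6

XOR the bytes together:
  start with 0x69
  0x69 ⊕ 0x0C = 0x65
  0x65 ⊕ 0x4B = 0x2E
  0x2E ⊕ 0xD8 = 0xF6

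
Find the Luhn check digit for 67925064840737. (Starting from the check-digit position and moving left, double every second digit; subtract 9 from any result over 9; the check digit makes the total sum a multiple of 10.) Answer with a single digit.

Partial digits right→left: 7 3 7 0 4 8 4 6 0 5 2 9 7 6
Double every second digit counting from the check-digit position (so the 1st, 3rd, 5th, ... of the partial from the right).
  doubled (with −9 where >9): 5 5 8 8 0 4 5 → sum 35
  kept as-is: 3 0 8 6 5 9 6 → sum 37
Total = 35 + 37 = 72.
Check digit = (10 − (72 mod 10)) mod 10 = 8.

8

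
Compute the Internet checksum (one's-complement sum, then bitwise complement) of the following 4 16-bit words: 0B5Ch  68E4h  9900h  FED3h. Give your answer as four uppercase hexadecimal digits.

F3EA

One's-complement addition (fold any carry out of bit 15 back into bit 0):
  0x0B5C + 0x68E4 = 0x07440
  0x7440 + 0x9900 = 0x10D40 → wrap carry → 0x0D41
  0x0D41 + 0xFED3 = 0x10C14 → wrap carry → 0x0C15
One's-complement sum = 0x0C15.
Checksum = ~0x0C15 & 0xFFFF = 0xF3EA.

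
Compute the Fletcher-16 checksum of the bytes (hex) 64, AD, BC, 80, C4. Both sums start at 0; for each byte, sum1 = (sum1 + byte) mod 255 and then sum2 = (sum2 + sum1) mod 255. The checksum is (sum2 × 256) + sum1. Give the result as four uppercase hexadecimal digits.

Running sums (mod 255):
  after byte 0 (64): sum1=100, sum2=100
  after byte 1 (AD): sum1=18, sum2=118
  after byte 2 (BC): sum1=206, sum2=69
  after byte 3 (80): sum1=79, sum2=148
  after byte 4 (C4): sum1=20, sum2=168
Checksum = sum2·256 + sum1 = 168·256 + 20 = 43028 = 0xA814.

A814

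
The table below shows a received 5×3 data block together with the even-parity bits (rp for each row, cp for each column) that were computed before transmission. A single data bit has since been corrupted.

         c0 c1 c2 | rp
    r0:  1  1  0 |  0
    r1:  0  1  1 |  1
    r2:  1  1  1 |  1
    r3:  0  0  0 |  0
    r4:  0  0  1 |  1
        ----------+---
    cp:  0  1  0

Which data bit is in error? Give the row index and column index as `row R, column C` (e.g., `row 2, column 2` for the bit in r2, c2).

Recompute each row's even parity and compare to rp:
  r0: data parity 0, sent rp 0 → ok
  r1: data parity 0, sent rp 1 → mismatch
  r2: data parity 1, sent rp 1 → ok
  r3: data parity 0, sent rp 0 → ok
  r4: data parity 1, sent rp 1 → ok
Recompute each column's even parity and compare to cp:
  c0: data parity 0, sent cp 0 → ok
  c1: data parity 1, sent cp 1 → ok
  c2: data parity 1, sent cp 0 → mismatch
Exactly one row (r1) and one column (c2) fail → the flipped bit is at their intersection.

row 1, column 2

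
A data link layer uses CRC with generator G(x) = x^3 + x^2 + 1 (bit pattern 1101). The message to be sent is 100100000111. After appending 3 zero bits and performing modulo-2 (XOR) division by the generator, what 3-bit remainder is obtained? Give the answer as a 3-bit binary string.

Append 3 zeros: 100100000111000. Divide by 1101 (XOR where the leading bit is 1):
  pos 0: 1001 XOR 1101 = 0100
  pos 1: 1000 XOR 1101 = 0101
  pos 2: 1010 XOR 1101 = 0111
  pos 3: 1110 XOR 1101 = 0011
  pos 5: 1100 XOR 1101 = 0001
  pos 8: 1111 XOR 1101 = 0010
  pos 10: 1000 XOR 1101 = 0101
  pos 11: 1010 XOR 1101 = 0111
Remainder (last 3 bits) = 111. This is the CRC / FCS.

111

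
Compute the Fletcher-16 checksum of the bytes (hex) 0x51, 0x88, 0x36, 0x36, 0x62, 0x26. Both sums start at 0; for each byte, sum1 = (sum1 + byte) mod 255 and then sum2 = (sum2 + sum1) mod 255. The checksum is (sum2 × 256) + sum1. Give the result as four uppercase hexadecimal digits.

F8CE

Running sums (mod 255):
  after byte 0 (0x51): sum1=81, sum2=81
  after byte 1 (0x88): sum1=217, sum2=43
  after byte 2 (0x36): sum1=16, sum2=59
  after byte 3 (0x36): sum1=70, sum2=129
  after byte 4 (0x62): sum1=168, sum2=42
  after byte 5 (0x26): sum1=206, sum2=248
Checksum = sum2·256 + sum1 = 248·256 + 206 = 63694 = 0xF8CE.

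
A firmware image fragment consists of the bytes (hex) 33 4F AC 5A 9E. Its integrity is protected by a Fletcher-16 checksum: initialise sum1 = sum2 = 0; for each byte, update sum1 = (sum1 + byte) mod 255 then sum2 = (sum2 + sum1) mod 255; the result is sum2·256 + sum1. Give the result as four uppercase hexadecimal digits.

9628

Running sums (mod 255):
  after byte 0 (33): sum1=51, sum2=51
  after byte 1 (4F): sum1=130, sum2=181
  after byte 2 (AC): sum1=47, sum2=228
  after byte 3 (5A): sum1=137, sum2=110
  after byte 4 (9E): sum1=40, sum2=150
Checksum = sum2·256 + sum1 = 150·256 + 40 = 38440 = 0x9628.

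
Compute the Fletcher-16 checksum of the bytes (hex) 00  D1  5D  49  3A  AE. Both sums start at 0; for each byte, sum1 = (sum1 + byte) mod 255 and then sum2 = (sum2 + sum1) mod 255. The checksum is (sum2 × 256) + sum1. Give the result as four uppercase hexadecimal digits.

Running sums (mod 255):
  after byte 0 (00): sum1=0, sum2=0
  after byte 1 (D1): sum1=209, sum2=209
  after byte 2 (5D): sum1=47, sum2=1
  after byte 3 (49): sum1=120, sum2=121
  after byte 4 (3A): sum1=178, sum2=44
  after byte 5 (AE): sum1=97, sum2=141
Checksum = sum2·256 + sum1 = 141·256 + 97 = 36193 = 0x8D61.

8D61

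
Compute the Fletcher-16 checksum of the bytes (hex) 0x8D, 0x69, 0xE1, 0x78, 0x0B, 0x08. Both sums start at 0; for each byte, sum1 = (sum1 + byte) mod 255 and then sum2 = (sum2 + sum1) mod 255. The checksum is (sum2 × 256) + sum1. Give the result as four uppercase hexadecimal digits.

Running sums (mod 255):
  after byte 0 (0x8D): sum1=141, sum2=141
  after byte 1 (0x69): sum1=246, sum2=132
  after byte 2 (0xE1): sum1=216, sum2=93
  after byte 3 (0x78): sum1=81, sum2=174
  after byte 4 (0x0B): sum1=92, sum2=11
  after byte 5 (0x08): sum1=100, sum2=111
Checksum = sum2·256 + sum1 = 111·256 + 100 = 28516 = 0x6F64.

6F64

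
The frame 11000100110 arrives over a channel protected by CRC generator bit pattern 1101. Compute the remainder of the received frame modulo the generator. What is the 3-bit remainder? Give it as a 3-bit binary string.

Modulo-2 division of 11000100110 by 1101:
  pos 0: 1100 XOR 1101 = 0001
  pos 3: 1010 XOR 1101 = 0111
  pos 4: 1110 XOR 1101 = 0011
  pos 6: 1111 XOR 1101 = 0010
Remainder = 100 (nonzero — an error is detected).

100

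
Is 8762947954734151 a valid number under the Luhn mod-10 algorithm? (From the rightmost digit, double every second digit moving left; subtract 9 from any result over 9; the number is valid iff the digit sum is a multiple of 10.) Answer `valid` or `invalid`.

valid

From the right, keep odd positions and double even positions (subtract 9 from any doubled value over 9):
  doubled (positions 2,4,...): 1 8 5 1 5 9 3 7 → sum 39
  kept (positions 1,3,...): 1 1 3 4 9 4 2 7 → sum 31
Total = 70.
70 mod 10 = 0, so the number is valid.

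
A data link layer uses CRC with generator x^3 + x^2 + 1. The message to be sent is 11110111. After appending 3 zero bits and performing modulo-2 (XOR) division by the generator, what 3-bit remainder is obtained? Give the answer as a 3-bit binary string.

Append 3 zeros: 11110111000. Divide by 1101 (XOR where the leading bit is 1):
  pos 0: 1111 XOR 1101 = 0010
  pos 2: 1001 XOR 1101 = 0100
  pos 3: 1001 XOR 1101 = 0100
  pos 4: 1001 XOR 1101 = 0100
  pos 5: 1000 XOR 1101 = 0101
  pos 6: 1010 XOR 1101 = 0111
  pos 7: 1110 XOR 1101 = 0011
Remainder (last 3 bits) = 011. This is the CRC / FCS.

011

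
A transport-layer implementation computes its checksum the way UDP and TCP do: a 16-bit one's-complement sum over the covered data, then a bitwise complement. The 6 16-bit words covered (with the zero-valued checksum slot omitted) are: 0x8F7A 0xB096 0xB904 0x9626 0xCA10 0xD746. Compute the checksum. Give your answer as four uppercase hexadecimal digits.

CF6B

One's-complement addition (fold any carry out of bit 15 back into bit 0):
  0x8F7A + 0xB096 = 0x14010 → wrap carry → 0x4011
  0x4011 + 0xB904 = 0x0F915
  0xF915 + 0x9626 = 0x18F3B → wrap carry → 0x8F3C
  0x8F3C + 0xCA10 = 0x1594C → wrap carry → 0x594D
  0x594D + 0xD746 = 0x13093 → wrap carry → 0x3094
One's-complement sum = 0x3094.
Checksum = ~0x3094 & 0xFFFF = 0xCF6B.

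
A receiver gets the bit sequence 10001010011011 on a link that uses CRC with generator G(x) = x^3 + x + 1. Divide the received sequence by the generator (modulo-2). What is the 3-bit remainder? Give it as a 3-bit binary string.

110

Modulo-2 division of 10001010011011 by 1011:
  pos 0: 1000 XOR 1011 = 0011
  pos 2: 1110 XOR 1011 = 0101
  pos 3: 1011 XOR 1011 = 0000
  pos 9: 1101 XOR 1011 = 0110
  pos 10: 1101 XOR 1011 = 0110
Remainder = 110 (nonzero — an error is detected).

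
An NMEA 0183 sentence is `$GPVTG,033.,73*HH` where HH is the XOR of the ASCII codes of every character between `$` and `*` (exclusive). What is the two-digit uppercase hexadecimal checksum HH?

48

XOR the ASCII codes of the payload characters:
  'G' = 0x47 → acc = 0x47
  'P' = 0x50 → acc = 0x17
  'V' = 0x56 → acc = 0x41
  'T' = 0x54 → acc = 0x15
  'G' = 0x47 → acc = 0x52
  ',' = 0x2C → acc = 0x7E
  '0' = 0x30 → acc = 0x4E
  '3' = 0x33 → acc = 0x7D
  '3' = 0x33 → acc = 0x4E
  '.' = 0x2E → acc = 0x60
  ',' = 0x2C → acc = 0x4C
  '7' = 0x37 → acc = 0x7B
  '3' = 0x33 → acc = 0x48
Checksum = 0x48.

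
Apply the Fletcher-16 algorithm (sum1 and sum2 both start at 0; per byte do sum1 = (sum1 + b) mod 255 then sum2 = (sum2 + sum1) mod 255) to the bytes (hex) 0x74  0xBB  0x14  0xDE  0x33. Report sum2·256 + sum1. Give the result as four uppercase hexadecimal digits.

6256

Running sums (mod 255):
  after byte 0 (0x74): sum1=116, sum2=116
  after byte 1 (0xBB): sum1=48, sum2=164
  after byte 2 (0x14): sum1=68, sum2=232
  after byte 3 (0xDE): sum1=35, sum2=12
  after byte 4 (0x33): sum1=86, sum2=98
Checksum = sum2·256 + sum1 = 98·256 + 86 = 25174 = 0x6256.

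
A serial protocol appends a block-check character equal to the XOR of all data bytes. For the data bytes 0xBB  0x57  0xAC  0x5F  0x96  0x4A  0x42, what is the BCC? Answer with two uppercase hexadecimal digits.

81

XOR the bytes together:
  start with 0xBB
  0xBB ⊕ 0x57 = 0xEC
  0xEC ⊕ 0xAC = 0x40
  0x40 ⊕ 0x5F = 0x1F
  0x1F ⊕ 0x96 = 0x89
  0x89 ⊕ 0x4A = 0xC3
  0xC3 ⊕ 0x42 = 0x81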